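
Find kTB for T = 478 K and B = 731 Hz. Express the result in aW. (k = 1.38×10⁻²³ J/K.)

4.82 aW

P_n = kTB = 1.38×10⁻²³ × 478 × 7.31×10² = 4.82×10⁻¹⁸ W = 4.82 aW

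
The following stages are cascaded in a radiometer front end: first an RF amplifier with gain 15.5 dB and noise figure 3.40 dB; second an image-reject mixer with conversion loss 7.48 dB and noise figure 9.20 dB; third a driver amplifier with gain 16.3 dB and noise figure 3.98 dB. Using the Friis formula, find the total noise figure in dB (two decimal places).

4.20 dB

Convert to linear (a loss of L dB is a gain of −L dB): F_i = 10^(NF_i/10), G_i = 10^(G_i,dB/10)
  Stage 1: F_1 = 10^(3.40/10) = 2.188, G_1 = 10^(15.5/10) = 35.48
  Stage 2: F_2 = 10^(9.20/10) = 8.318, G_2 = 10^(−7.48/10) = 0.1786
  Stage 3: F_3 = 10^(3.98/10) = 2.500, G_3 = 10^(16.3/10) = 42.66
Friis cascade:
  F = 2.188 + (8.318 − 1)/35.48 + (2.500 − 1)/6.339 = 2.631
NF = 10 log₁₀(2.631) = 4.20 dB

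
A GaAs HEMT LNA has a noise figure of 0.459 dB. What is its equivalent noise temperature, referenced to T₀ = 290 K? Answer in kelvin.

32.3 K

F = 10^(0.459/10) = 1.11148
T_e = (F − 1)·T₀ = (1.11148 − 1) × 290 = 32.3 K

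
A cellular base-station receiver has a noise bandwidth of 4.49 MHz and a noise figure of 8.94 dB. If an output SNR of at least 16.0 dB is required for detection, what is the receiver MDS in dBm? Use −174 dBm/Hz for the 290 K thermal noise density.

−82.5 dBm

Sensitivity = −174 + 10 log₁₀(B) + NF + SNR_min
= −174 + 66.52 + 8.94 + 16.0
= −82.54 dBm → −82.5 dBm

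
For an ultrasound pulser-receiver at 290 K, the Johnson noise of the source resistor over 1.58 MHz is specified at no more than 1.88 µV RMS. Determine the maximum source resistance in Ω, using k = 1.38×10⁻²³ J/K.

Johnson–Nyquist: V_n = √(4kTRB) ⇒ R = V_n² / (4kTB)
4kTB = 4 × 1.38×10⁻²³ × 290 × 1.58×10⁶ = 2.53×10⁻¹⁴
R = (1.88×10⁻⁶)² / 2.53×10⁻¹⁴ = 1.40×10² Ω = 140 Ω

140 Ω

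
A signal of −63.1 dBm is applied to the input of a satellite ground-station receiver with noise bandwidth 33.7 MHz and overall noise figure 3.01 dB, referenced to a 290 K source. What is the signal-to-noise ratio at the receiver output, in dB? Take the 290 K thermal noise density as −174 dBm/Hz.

Noise floor: N = −174 + 10 log₁₀(B) + NF
10 log₁₀(3.37×10⁷) = 75.28 dB
N = −174 + 75.28 + 3.01 = −95.71 dBm
SNR = P_sig − N = −63.1 − (−95.71) = 32.61 dB → 32.6 dB

32.6 dB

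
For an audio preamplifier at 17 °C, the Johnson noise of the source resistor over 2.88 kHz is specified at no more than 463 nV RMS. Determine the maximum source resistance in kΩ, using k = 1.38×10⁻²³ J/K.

4.65 kΩ

T = 17 °C + 273.15 = 290.15 K
Johnson–Nyquist: V_n = √(4kTRB) ⇒ R = V_n² / (4kTB)
4kTB = 4 × 1.38×10⁻²³ × 290.15 × 2.88×10³ = 4.61×10⁻¹⁷
R = (4.63×10⁻⁷)² / 4.61×10⁻¹⁷ = 4.65×10³ Ω = 4.65 kΩ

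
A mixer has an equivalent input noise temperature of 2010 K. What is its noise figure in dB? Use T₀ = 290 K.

8.99 dB

F = 1 + T_e/T₀ = 1 + 2010/290 = 7.93103
NF = 10 log₁₀(7.93103) = 8.99 dB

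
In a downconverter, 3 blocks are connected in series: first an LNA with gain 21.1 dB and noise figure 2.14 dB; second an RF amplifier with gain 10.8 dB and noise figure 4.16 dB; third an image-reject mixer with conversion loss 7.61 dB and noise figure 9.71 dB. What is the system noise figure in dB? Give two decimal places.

2.19 dB

Convert to linear (a loss of L dB is a gain of −L dB): F_i = 10^(NF_i/10), G_i = 10^(G_i,dB/10)
  Stage 1: F_1 = 10^(2.14/10) = 1.637, G_1 = 10^(21.1/10) = 128.8
  Stage 2: F_2 = 10^(4.16/10) = 2.606, G_2 = 10^(10.8/10) = 12.02
  Stage 3: F_3 = 10^(9.71/10) = 9.354, G_3 = 10^(−7.61/10) = 0.1734
Friis cascade:
  F = 1.637 + (2.606 − 1)/128.8 + (9.354 − 1)/1549 = 1.655
NF = 10 log₁₀(1.655) = 2.19 dB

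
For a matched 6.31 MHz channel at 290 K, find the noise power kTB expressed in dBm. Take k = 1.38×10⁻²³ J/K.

−106.0 dBm

P_n = kTB = 1.38×10⁻²³ × 290 × 6.31×10⁶ = 2.53×10⁻¹⁴ W
In dBm: 10 log₁₀(2.53×10⁻¹⁴ / 10⁻³) = −106.0 dBm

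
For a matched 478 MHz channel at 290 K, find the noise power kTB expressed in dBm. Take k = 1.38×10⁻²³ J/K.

−87.2 dBm

P_n = kTB = 1.38×10⁻²³ × 290 × 4.78×10⁸ = 1.91×10⁻¹² W
In dBm: 10 log₁₀(1.91×10⁻¹² / 10⁻³) = −87.2 dBm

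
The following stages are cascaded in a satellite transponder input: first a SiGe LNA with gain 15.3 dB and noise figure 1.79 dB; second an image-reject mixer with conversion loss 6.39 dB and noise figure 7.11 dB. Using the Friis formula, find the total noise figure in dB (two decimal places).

Convert to linear (a loss of L dB is a gain of −L dB): F_i = 10^(NF_i/10), G_i = 10^(G_i,dB/10)
  Stage 1: F_1 = 10^(1.79/10) = 1.510, G_1 = 10^(15.3/10) = 33.88
  Stage 2: F_2 = 10^(7.11/10) = 5.140, G_2 = 10^(−6.39/10) = 0.2296
Friis cascade:
  F = 1.510 + (5.140 − 1)/33.88 = 1.632
NF = 10 log₁₀(1.632) = 2.13 dB

2.13 dB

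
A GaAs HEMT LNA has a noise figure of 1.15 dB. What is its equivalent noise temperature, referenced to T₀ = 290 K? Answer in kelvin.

F = 10^(1.15/10) = 1.30317
T_e = (F − 1)·T₀ = (1.30317 − 1) × 290 = 87.9 K

87.9 K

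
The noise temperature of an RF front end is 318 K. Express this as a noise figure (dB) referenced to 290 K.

3.22 dB

F = 1 + T_e/T₀ = 1 + 318/290 = 2.09655
NF = 10 log₁₀(2.09655) = 3.22 dB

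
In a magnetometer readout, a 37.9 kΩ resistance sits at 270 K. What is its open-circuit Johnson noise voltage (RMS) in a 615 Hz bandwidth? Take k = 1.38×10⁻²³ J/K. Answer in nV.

589 nV

V_n = √(4kTRB)
4kTRB = 4 × 1.38×10⁻²³ × 270 × 3.79×10⁴ × 6.15×10² = 3.47×10⁻¹³ V²
V_n = √(3.47×10⁻¹³) = 5.89×10⁻⁷ V = 589 nV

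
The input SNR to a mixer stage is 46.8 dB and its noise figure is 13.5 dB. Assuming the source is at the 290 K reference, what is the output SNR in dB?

By definition F = SNR_in/SNR_out, so in dB: SNR_out = SNR_in − NF
SNR_out = 46.8 − 13.5 = 33.3 dB

33.3 dB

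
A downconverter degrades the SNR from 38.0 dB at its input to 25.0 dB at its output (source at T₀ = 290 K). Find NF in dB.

NF (dB) = SNR_in(dB) − SNR_out(dB) when the source is at T₀
NF = 38.0 − 25.0 = 13.0 dB

13.0 dB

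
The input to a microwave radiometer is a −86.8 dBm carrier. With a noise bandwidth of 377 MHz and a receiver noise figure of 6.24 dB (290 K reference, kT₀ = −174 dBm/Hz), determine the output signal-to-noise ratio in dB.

Noise floor: N = −174 + 10 log₁₀(B) + NF
10 log₁₀(3.77×10⁸) = 85.76 dB
N = −174 + 85.76 + 6.24 = −82.00 dBm
SNR = P_sig − N = −86.8 − (−82.00) = −4.80 dB → −4.8 dB

−4.8 dB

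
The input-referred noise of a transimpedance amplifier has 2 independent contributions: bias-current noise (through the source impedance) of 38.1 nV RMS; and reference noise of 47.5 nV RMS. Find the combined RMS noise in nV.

60.9 nV

Uncorrelated sources add in power (mean-square): V_tot = √(ΣV_i²)
V_tot = √[(3.81×10⁻⁸)² + (4.75×10⁻⁸)²] = 6.09×10⁻⁸ V = 60.9 nV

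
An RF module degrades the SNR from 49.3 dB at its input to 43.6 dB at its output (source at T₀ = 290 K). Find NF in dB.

5.7 dB

NF (dB) = SNR_in(dB) − SNR_out(dB) when the source is at T₀
NF = 49.3 − 43.6 = 5.7 dB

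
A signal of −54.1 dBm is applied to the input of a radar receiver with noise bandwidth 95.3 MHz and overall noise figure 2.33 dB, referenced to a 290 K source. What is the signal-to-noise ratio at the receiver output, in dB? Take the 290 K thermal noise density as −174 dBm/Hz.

37.8 dB

Noise floor: N = −174 + 10 log₁₀(B) + NF
10 log₁₀(9.53×10⁷) = 79.79 dB
N = −174 + 79.79 + 2.33 = −91.88 dBm
SNR = P_sig − N = −54.1 − (−91.88) = 37.78 dB → 37.8 dB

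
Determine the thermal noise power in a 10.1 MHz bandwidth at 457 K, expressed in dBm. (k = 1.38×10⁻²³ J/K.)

P_n = kTB = 1.38×10⁻²³ × 457 × 1.01×10⁷ = 6.37×10⁻¹⁴ W
In dBm: 10 log₁₀(6.37×10⁻¹⁴ / 10⁻³) = −102.0 dBm

−102.0 dBm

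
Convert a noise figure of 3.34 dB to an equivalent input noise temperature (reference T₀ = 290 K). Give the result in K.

336 K

F = 10^(3.34/10) = 2.15774
T_e = (F − 1)·T₀ = (2.15774 − 1) × 290 = 336 K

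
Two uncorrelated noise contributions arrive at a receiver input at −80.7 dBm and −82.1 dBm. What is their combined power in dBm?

Convert to linear, add, convert back:
P₁ = 8.51×10⁻¹² W, P₂ = 6.17×10⁻¹² W
P_tot = 1.47×10⁻¹¹ W → 10 log₁₀(P_tot / 10⁻³) = −78.3 dBm

−78.3 dBm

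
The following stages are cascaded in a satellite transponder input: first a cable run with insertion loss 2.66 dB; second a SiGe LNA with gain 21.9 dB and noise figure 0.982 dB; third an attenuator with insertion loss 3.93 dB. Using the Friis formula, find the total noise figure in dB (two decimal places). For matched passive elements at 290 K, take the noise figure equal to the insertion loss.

3.67 dB

Convert to linear (a loss of L dB is a gain of −L dB): F_i = 10^(NF_i/10), G_i = 10^(G_i,dB/10)
  Stage 1: F_1 = 10^(2.66/10) = 1.845, G_1 = 10^(−2.66/10) = 0.5420
  Stage 2: F_2 = 10^(0.982/10) = 1.254, G_2 = 10^(21.9/10) = 154.9
  Stage 3: F_3 = 10^(3.93/10) = 2.472, G_3 = 10^(−3.93/10) = 0.4046
Friis cascade:
  F = 1.845 + (1.254 − 1)/0.5420 + (2.472 − 1)/83.95 = 2.331
NF = 10 log₁₀(2.331) = 3.67 dB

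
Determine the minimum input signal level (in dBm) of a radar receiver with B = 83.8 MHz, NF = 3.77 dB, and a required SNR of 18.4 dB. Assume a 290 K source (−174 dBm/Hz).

−72.6 dBm

Sensitivity = −174 + 10 log₁₀(B) + NF + SNR_min
= −174 + 79.23 + 3.77 + 18.4
= −72.60 dBm → −72.6 dBm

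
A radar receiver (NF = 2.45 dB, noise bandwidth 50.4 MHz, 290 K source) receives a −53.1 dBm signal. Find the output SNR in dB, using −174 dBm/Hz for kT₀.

Noise floor: N = −174 + 10 log₁₀(B) + NF
10 log₁₀(5.04×10⁷) = 77.02 dB
N = −174 + 77.02 + 2.45 = −94.53 dBm
SNR = P_sig − N = −53.1 − (−94.53) = 41.43 dB → 41.4 dB

41.4 dB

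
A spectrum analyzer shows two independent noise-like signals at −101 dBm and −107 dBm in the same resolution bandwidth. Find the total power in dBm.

Convert to linear, add, convert back:
P₁ = 7.94×10⁻¹⁴ W, P₂ = 2.00×10⁻¹⁴ W
P_tot = 9.94×10⁻¹⁴ W → 10 log₁₀(P_tot / 10⁻³) = −100.0 dBm

−100.0 dBm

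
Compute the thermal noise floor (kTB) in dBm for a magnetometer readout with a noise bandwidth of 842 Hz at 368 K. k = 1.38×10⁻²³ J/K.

P_n = kTB = 1.38×10⁻²³ × 368 × 8.42×10² = 4.28×10⁻¹⁸ W
In dBm: 10 log₁₀(4.28×10⁻¹⁸ / 10⁻³) = −143.7 dBm

−143.7 dBm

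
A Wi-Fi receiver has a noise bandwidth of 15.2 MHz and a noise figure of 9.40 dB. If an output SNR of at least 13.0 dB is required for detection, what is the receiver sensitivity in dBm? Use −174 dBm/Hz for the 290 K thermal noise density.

−79.8 dBm

Sensitivity = −174 + 10 log₁₀(B) + NF + SNR_min
= −174 + 71.82 + 9.40 + 13.0
= −79.78 dBm → −79.8 dBm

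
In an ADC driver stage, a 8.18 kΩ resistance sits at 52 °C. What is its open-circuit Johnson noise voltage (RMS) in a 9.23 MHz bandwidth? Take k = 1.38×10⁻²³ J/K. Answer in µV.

36.8 µV

T = 52 °C + 273.15 = 325.15 K
V_n = √(4kTRB)
4kTRB = 4 × 1.38×10⁻²³ × 325.15 × 8.18×10³ × 9.23×10⁶ = 1.36×10⁻⁹ V²
V_n = √(1.36×10⁻⁹) = 3.68×10⁻⁵ V = 36.8 µV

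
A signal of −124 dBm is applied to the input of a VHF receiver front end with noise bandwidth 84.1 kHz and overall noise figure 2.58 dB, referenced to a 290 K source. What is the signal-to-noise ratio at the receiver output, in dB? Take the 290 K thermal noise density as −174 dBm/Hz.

−1.8 dB

Noise floor: N = −174 + 10 log₁₀(B) + NF
10 log₁₀(8.41×10⁴) = 49.25 dB
N = −174 + 49.25 + 2.58 = −122.17 dBm
SNR = P_sig − N = −124 − (−122.17) = −1.83 dB → −1.8 dB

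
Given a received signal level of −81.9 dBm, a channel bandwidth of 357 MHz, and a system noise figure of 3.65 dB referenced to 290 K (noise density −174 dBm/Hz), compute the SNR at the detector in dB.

2.9 dB

Noise floor: N = −174 + 10 log₁₀(B) + NF
10 log₁₀(3.57×10⁸) = 85.53 dB
N = −174 + 85.53 + 3.65 = −84.82 dBm
SNR = P_sig − N = −81.9 − (−84.82) = 2.92 dB → 2.9 dB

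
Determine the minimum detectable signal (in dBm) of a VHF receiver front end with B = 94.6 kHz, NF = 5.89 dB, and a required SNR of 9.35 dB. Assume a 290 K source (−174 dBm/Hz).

Sensitivity = −174 + 10 log₁₀(B) + NF + SNR_min
= −174 + 49.76 + 5.89 + 9.35
= −109.00 dBm → −109.0 dBm

−109.0 dBm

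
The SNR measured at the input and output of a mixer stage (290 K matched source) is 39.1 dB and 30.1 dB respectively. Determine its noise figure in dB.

9.0 dB

NF (dB) = SNR_in(dB) − SNR_out(dB) when the source is at T₀
NF = 39.1 − 30.1 = 9.0 dB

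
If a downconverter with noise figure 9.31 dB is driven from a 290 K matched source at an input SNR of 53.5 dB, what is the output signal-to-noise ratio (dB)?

44.19 dB

By definition F = SNR_in/SNR_out, so in dB: SNR_out = SNR_in − NF
SNR_out = 53.5 − 9.31 = 44.19 dB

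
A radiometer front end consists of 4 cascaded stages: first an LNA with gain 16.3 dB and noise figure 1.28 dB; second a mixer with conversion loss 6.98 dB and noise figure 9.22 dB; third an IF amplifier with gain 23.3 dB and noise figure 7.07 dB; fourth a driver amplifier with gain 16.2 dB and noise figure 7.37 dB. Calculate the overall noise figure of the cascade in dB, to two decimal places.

Convert to linear (a loss of L dB is a gain of −L dB): F_i = 10^(NF_i/10), G_i = 10^(G_i,dB/10)
  Stage 1: F_1 = 10^(1.28/10) = 1.343, G_1 = 10^(16.3/10) = 42.66
  Stage 2: F_2 = 10^(9.22/10) = 8.356, G_2 = 10^(−6.98/10) = 0.2004
  Stage 3: F_3 = 10^(7.07/10) = 5.093, G_3 = 10^(23.3/10) = 213.8
  Stage 4: F_4 = 10^(7.37/10) = 5.458, G_4 = 10^(16.2/10) = 41.69
Friis cascade:
  F = 1.343 + (8.356 − 1)/42.66 + (5.093 − 1)/8.551 + (5.458 − 1)/1828 = 1.996
NF = 10 log₁₀(1.996) = 3.00 dB

3.00 dB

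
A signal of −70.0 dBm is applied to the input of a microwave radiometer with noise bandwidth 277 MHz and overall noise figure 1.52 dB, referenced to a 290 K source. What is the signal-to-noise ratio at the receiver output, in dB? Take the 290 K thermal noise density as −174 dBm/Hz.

Noise floor: N = −174 + 10 log₁₀(B) + NF
10 log₁₀(2.77×10⁸) = 84.42 dB
N = −174 + 84.42 + 1.52 = −88.06 dBm
SNR = P_sig − N = −70.0 − (−88.06) = 18.06 dB → 18.1 dB

18.1 dB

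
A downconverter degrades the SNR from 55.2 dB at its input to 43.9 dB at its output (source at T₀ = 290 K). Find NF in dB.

11.3 dB

NF (dB) = SNR_in(dB) − SNR_out(dB) when the source is at T₀
NF = 55.2 − 43.9 = 11.3 dB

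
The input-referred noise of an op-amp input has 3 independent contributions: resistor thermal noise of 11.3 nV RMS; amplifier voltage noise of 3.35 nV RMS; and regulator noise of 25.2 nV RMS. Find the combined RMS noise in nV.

Uncorrelated sources add in power (mean-square): V_tot = √(ΣV_i²)
V_tot = √[(1.13×10⁻⁸)² + (3.35×10⁻⁹)² + (2.52×10⁻⁸)²] = 2.78×10⁻⁸ V = 27.8 nV

27.8 nV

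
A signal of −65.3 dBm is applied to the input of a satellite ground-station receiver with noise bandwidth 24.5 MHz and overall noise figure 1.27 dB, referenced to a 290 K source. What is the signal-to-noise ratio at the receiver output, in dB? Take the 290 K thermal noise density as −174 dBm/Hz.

Noise floor: N = −174 + 10 log₁₀(B) + NF
10 log₁₀(2.45×10⁷) = 73.89 dB
N = −174 + 73.89 + 1.27 = −98.84 dBm
SNR = P_sig − N = −65.3 − (−98.84) = 33.54 dB → 33.5 dB

33.5 dB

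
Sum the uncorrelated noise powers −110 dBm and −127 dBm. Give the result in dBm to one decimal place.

−109.9 dBm

Convert to linear, add, convert back:
P₁ = 1.00×10⁻¹⁴ W, P₂ = 2.00×10⁻¹⁶ W
P_tot = 1.02×10⁻¹⁴ W → 10 log₁₀(P_tot / 10⁻³) = −109.9 dBm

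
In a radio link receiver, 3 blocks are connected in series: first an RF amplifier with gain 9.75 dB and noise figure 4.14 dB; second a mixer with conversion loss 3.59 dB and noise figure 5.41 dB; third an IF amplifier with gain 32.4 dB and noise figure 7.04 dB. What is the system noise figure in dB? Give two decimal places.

Convert to linear (a loss of L dB is a gain of −L dB): F_i = 10^(NF_i/10), G_i = 10^(G_i,dB/10)
  Stage 1: F_1 = 10^(4.14/10) = 2.594, G_1 = 10^(9.75/10) = 9.441
  Stage 2: F_2 = 10^(5.41/10) = 3.475, G_2 = 10^(−3.59/10) = 0.4375
  Stage 3: F_3 = 10^(7.04/10) = 5.058, G_3 = 10^(32.4/10) = 1738
Friis cascade:
  F = 2.594 + (3.475 − 1)/9.441 + (5.058 − 1)/4.130 = 3.839
NF = 10 log₁₀(3.839) = 5.84 dB

5.84 dB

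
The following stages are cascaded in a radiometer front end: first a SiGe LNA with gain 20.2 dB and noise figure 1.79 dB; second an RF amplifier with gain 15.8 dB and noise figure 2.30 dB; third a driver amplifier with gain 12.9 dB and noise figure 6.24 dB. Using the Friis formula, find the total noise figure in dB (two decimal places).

1.81 dB

Convert to linear (a loss of L dB is a gain of −L dB): F_i = 10^(NF_i/10), G_i = 10^(G_i,dB/10)
  Stage 1: F_1 = 10^(1.79/10) = 1.510, G_1 = 10^(20.2/10) = 104.7
  Stage 2: F_2 = 10^(2.30/10) = 1.698, G_2 = 10^(15.8/10) = 38.02
  Stage 3: F_3 = 10^(6.24/10) = 4.207, G_3 = 10^(12.9/10) = 19.50
Friis cascade:
  F = 1.510 + (1.698 − 1)/104.7 + (4.207 − 1)/3981 = 1.518
NF = 10 log₁₀(1.518) = 1.81 dB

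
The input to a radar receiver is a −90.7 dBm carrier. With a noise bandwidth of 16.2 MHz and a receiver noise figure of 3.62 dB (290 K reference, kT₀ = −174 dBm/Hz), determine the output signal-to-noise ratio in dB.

7.6 dB

Noise floor: N = −174 + 10 log₁₀(B) + NF
10 log₁₀(1.62×10⁷) = 72.1 dB
N = −174 + 72.1 + 3.62 = −98.28 dBm
SNR = P_sig − N = −90.7 − (−98.28) = 7.58 dB → 7.6 dB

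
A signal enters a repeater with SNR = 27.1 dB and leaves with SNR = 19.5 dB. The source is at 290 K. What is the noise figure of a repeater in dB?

7.6 dB

NF (dB) = SNR_in(dB) − SNR_out(dB) when the source is at T₀
NF = 27.1 − 19.5 = 7.6 dB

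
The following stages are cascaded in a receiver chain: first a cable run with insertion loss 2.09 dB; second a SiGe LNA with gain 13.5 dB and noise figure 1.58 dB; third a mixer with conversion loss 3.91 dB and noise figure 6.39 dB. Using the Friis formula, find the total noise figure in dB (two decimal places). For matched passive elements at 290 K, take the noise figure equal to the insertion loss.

4.10 dB

Convert to linear (a loss of L dB is a gain of −L dB): F_i = 10^(NF_i/10), G_i = 10^(G_i,dB/10)
  Stage 1: F_1 = 10^(2.09/10) = 1.618, G_1 = 10^(−2.09/10) = 0.6180
  Stage 2: F_2 = 10^(1.58/10) = 1.439, G_2 = 10^(13.5/10) = 22.39
  Stage 3: F_3 = 10^(6.39/10) = 4.355, G_3 = 10^(−3.91/10) = 0.4064
Friis cascade:
  F = 1.618 + (1.439 − 1)/0.6180 + (4.355 − 1)/13.84 = 2.571
NF = 10 log₁₀(2.571) = 4.10 dB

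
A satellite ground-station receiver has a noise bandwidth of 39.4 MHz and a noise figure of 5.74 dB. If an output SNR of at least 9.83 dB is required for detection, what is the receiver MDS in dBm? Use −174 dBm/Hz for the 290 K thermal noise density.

−82.5 dBm

Sensitivity = −174 + 10 log₁₀(B) + NF + SNR_min
= −174 + 75.95 + 5.74 + 9.83
= −82.48 dBm → −82.5 dBm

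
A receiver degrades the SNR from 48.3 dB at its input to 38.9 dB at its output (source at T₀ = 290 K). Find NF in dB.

NF (dB) = SNR_in(dB) − SNR_out(dB) when the source is at T₀
NF = 48.3 − 38.9 = 9.4 dB

9.4 dB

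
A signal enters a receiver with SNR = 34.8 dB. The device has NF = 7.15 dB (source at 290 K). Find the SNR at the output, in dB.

27.65 dB

By definition F = SNR_in/SNR_out, so in dB: SNR_out = SNR_in − NF
SNR_out = 34.8 − 7.15 = 27.65 dB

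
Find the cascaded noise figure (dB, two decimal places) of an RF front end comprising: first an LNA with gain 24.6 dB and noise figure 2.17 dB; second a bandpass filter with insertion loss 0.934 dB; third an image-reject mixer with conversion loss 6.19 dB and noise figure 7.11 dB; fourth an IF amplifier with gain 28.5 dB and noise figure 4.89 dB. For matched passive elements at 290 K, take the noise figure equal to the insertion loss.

2.31 dB

Convert to linear (a loss of L dB is a gain of −L dB): F_i = 10^(NF_i/10), G_i = 10^(G_i,dB/10)
  Stage 1: F_1 = 10^(2.17/10) = 1.648, G_1 = 10^(24.6/10) = 288.4
  Stage 2: F_2 = 10^(0.934/10) = 1.240, G_2 = 10^(−0.934/10) = 0.8065
  Stage 3: F_3 = 10^(7.11/10) = 5.140, G_3 = 10^(−6.19/10) = 0.2404
  Stage 4: F_4 = 10^(4.89/10) = 3.083, G_4 = 10^(28.5/10) = 707.9
Friis cascade:
  F = 1.648 + (1.240 − 1)/288.4 + (5.140 − 1)/232.6 + (3.083 − 1)/55.92 = 1.704
NF = 10 log₁₀(1.704) = 2.31 dB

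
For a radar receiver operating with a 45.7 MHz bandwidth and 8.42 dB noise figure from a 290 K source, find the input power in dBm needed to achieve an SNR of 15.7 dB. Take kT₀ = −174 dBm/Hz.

−73.3 dBm

Sensitivity = −174 + 10 log₁₀(B) + NF + SNR_min
= −174 + 76.6 + 8.42 + 15.7
= −73.28 dBm → −73.3 dBm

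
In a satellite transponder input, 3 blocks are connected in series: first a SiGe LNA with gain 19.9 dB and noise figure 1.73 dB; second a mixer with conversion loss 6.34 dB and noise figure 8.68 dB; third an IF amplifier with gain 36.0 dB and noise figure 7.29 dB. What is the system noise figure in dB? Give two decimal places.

Convert to linear (a loss of L dB is a gain of −L dB): F_i = 10^(NF_i/10), G_i = 10^(G_i,dB/10)
  Stage 1: F_1 = 10^(1.73/10) = 1.489, G_1 = 10^(19.9/10) = 97.72
  Stage 2: F_2 = 10^(8.68/10) = 7.379, G_2 = 10^(−6.34/10) = 0.2323
  Stage 3: F_3 = 10^(7.29/10) = 5.358, G_3 = 10^(36.0/10) = 3981
Friis cascade:
  F = 1.489 + (7.379 − 1)/97.72 + (5.358 − 1)/22.70 = 1.747
NF = 10 log₁₀(1.747) = 2.42 dB

2.42 dB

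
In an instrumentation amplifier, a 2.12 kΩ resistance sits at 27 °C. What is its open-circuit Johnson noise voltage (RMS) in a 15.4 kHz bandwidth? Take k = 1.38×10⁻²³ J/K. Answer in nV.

735 nV

T = 27 °C + 273.15 = 300.15 K
V_n = √(4kTRB)
4kTRB = 4 × 1.38×10⁻²³ × 300.15 × 2.12×10³ × 1.54×10⁴ = 5.41×10⁻¹³ V²
V_n = √(5.41×10⁻¹³) = 7.35×10⁻⁷ V = 735 nV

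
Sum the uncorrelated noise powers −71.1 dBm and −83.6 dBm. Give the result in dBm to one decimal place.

−70.9 dBm

Convert to linear, add, convert back:
P₁ = 7.76×10⁻¹¹ W, P₂ = 4.37×10⁻¹² W
P_tot = 8.20×10⁻¹¹ W → 10 log₁₀(P_tot / 10⁻³) = −70.9 dBm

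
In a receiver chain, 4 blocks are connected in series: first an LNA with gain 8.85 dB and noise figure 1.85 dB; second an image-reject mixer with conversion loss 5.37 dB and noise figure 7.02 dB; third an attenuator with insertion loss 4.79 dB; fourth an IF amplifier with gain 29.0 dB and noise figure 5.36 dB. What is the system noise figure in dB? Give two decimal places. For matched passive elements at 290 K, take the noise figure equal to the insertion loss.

7.96 dB

Convert to linear (a loss of L dB is a gain of −L dB): F_i = 10^(NF_i/10), G_i = 10^(G_i,dB/10)
  Stage 1: F_1 = 10^(1.85/10) = 1.531, G_1 = 10^(8.85/10) = 7.674
  Stage 2: F_2 = 10^(7.02/10) = 5.035, G_2 = 10^(−5.37/10) = 0.2904
  Stage 3: F_3 = 10^(4.79/10) = 3.013, G_3 = 10^(−4.79/10) = 0.3319
  Stage 4: F_4 = 10^(5.36/10) = 3.436, G_4 = 10^(29.0/10) = 794.3
Friis cascade:
  F = 1.531 + (5.035 − 1)/7.674 + (3.013 − 1)/2.228 + (3.436 − 1)/0.7396 = 6.253
NF = 10 log₁₀(6.253) = 7.96 dB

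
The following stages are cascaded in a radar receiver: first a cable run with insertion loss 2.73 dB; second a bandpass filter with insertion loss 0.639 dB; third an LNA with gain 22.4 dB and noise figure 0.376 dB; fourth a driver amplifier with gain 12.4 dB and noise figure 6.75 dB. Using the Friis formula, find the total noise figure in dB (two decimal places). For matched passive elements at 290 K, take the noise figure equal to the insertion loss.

3.83 dB

Convert to linear (a loss of L dB is a gain of −L dB): F_i = 10^(NF_i/10), G_i = 10^(G_i,dB/10)
  Stage 1: F_1 = 10^(2.73/10) = 1.875, G_1 = 10^(−2.73/10) = 0.5333
  Stage 2: F_2 = 10^(0.639/10) = 1.159, G_2 = 10^(−0.639/10) = 0.8632
  Stage 3: F_3 = 10^(0.376/10) = 1.090, G_3 = 10^(22.4/10) = 173.8
  Stage 4: F_4 = 10^(6.75/10) = 4.732, G_4 = 10^(12.4/10) = 17.38
Friis cascade:
  F = 1.875 + (1.159 − 1)/0.5333 + (1.090 − 1)/0.4604 + (4.732 − 1)/80.00 = 2.415
NF = 10 log₁₀(2.415) = 3.83 dB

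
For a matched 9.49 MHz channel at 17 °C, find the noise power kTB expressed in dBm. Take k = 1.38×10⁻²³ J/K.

T = 17 °C + 273.15 = 290.15 K
P_n = kTB = 1.38×10⁻²³ × 290.15 × 9.49×10⁶ = 3.80×10⁻¹⁴ W
In dBm: 10 log₁₀(3.80×10⁻¹⁴ / 10⁻³) = −104.2 dBm

−104.2 dBm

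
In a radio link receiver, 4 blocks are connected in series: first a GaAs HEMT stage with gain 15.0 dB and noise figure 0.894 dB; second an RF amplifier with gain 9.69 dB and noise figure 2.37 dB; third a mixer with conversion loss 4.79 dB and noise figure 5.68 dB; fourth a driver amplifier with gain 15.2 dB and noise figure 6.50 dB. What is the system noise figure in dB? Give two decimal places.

1.13 dB

Convert to linear (a loss of L dB is a gain of −L dB): F_i = 10^(NF_i/10), G_i = 10^(G_i,dB/10)
  Stage 1: F_1 = 10^(0.894/10) = 1.229, G_1 = 10^(15.0/10) = 31.62
  Stage 2: F_2 = 10^(2.37/10) = 1.726, G_2 = 10^(9.69/10) = 9.311
  Stage 3: F_3 = 10^(5.68/10) = 3.698, G_3 = 10^(−4.79/10) = 0.3319
  Stage 4: F_4 = 10^(6.50/10) = 4.467, G_4 = 10^(15.2/10) = 33.11
Friis cascade:
  F = 1.229 + (1.726 − 1)/31.62 + (3.698 − 1)/294.4 + (4.467 − 1)/97.72 = 1.296
NF = 10 log₁₀(1.296) = 1.13 dB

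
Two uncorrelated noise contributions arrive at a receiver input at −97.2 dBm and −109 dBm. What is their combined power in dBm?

Convert to linear, add, convert back:
P₁ = 1.91×10⁻¹³ W, P₂ = 1.26×10⁻¹⁴ W
P_tot = 2.03×10⁻¹³ W → 10 log₁₀(P_tot / 10⁻³) = −96.9 dBm

−96.9 dBm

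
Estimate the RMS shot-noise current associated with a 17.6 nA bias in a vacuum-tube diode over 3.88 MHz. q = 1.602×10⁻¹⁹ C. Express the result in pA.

148 pA

I_n = √(2qI·B)
2qI·B = 2 × 1.602×10⁻¹⁹ × 1.76×10⁻⁸ × 3.88×10⁶ = 2.19×10⁻²⁰ A²
I_n = √(2.19×10⁻²⁰) = 1.48×10⁻¹⁰ A = 148 pA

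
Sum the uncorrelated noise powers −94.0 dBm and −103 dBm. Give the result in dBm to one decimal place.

Convert to linear, add, convert back:
P₁ = 3.98×10⁻¹³ W, P₂ = 5.01×10⁻¹⁴ W
P_tot = 4.48×10⁻¹³ W → 10 log₁₀(P_tot / 10⁻³) = −93.5 dBm

−93.5 dBm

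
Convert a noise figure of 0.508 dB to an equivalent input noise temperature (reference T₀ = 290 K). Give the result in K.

36.0 K

F = 10^(0.508/10) = 1.12409
T_e = (F − 1)·T₀ = (1.12409 − 1) × 290 = 36.0 K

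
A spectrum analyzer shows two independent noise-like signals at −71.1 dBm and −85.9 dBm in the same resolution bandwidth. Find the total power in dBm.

Convert to linear, add, convert back:
P₁ = 7.76×10⁻¹¹ W, P₂ = 2.57×10⁻¹² W
P_tot = 8.02×10⁻¹¹ W → 10 log₁₀(P_tot / 10⁻³) = −71.0 dBm

−71.0 dBm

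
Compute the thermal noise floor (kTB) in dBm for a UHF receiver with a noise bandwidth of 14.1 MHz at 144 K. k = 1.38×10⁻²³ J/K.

−105.5 dBm

P_n = kTB = 1.38×10⁻²³ × 144 × 1.41×10⁷ = 2.80×10⁻¹⁴ W
In dBm: 10 log₁₀(2.80×10⁻¹⁴ / 10⁻³) = −105.5 dBm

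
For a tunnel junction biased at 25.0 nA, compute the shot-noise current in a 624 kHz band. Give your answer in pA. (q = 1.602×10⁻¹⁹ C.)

I_n = √(2qI·B)
2qI·B = 2 × 1.602×10⁻¹⁹ × 2.50×10⁻⁸ × 6.24×10⁵ = 5.00×10⁻²¹ A²
I_n = √(5.00×10⁻²¹) = 7.07×10⁻¹¹ A = 70.7 pA

70.7 pA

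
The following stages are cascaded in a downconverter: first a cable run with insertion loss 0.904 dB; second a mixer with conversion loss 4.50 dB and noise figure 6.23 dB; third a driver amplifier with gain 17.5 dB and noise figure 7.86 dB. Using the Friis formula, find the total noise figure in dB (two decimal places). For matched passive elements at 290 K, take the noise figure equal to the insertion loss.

Convert to linear (a loss of L dB is a gain of −L dB): F_i = 10^(NF_i/10), G_i = 10^(G_i,dB/10)
  Stage 1: F_1 = 10^(0.904/10) = 1.231, G_1 = 10^(−0.904/10) = 0.8121
  Stage 2: F_2 = 10^(6.23/10) = 4.198, G_2 = 10^(−4.50/10) = 0.3548
  Stage 3: F_3 = 10^(7.86/10) = 6.109, G_3 = 10^(17.5/10) = 56.23
Friis cascade:
  F = 1.231 + (4.198 − 1)/0.8121 + (6.109 − 1)/0.2881 = 22.90
NF = 10 log₁₀(22.90) = 13.60 dB

13.60 dB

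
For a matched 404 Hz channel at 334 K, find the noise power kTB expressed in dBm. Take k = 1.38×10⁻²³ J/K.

P_n = kTB = 1.38×10⁻²³ × 334 × 4.04×10² = 1.86×10⁻¹⁸ W
In dBm: 10 log₁₀(1.86×10⁻¹⁸ / 10⁻³) = −147.3 dBm

−147.3 dBm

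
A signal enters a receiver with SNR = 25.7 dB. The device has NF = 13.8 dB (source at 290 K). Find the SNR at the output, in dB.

By definition F = SNR_in/SNR_out, so in dB: SNR_out = SNR_in − NF
SNR_out = 25.7 − 13.8 = 11.9 dB

11.9 dB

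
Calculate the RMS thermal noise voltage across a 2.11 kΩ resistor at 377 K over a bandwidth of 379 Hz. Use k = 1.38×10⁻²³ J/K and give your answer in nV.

V_n = √(4kTRB)
4kTRB = 4 × 1.38×10⁻²³ × 377 × 2.11×10³ × 3.79×10² = 1.66×10⁻¹⁴ V²
V_n = √(1.66×10⁻¹⁴) = 1.29×10⁻⁷ V = 129 nV

129 nV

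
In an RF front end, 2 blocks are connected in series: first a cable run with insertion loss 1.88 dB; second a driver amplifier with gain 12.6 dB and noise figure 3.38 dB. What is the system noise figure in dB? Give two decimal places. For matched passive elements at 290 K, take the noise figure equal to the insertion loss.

Convert to linear (a loss of L dB is a gain of −L dB): F_i = 10^(NF_i/10), G_i = 10^(G_i,dB/10)
  Stage 1: F_1 = 10^(1.88/10) = 1.542, G_1 = 10^(−1.88/10) = 0.6486
  Stage 2: F_2 = 10^(3.38/10) = 2.178, G_2 = 10^(12.6/10) = 18.20
Friis cascade:
  F = 1.542 + (2.178 − 1)/0.6486 = 3.357
NF = 10 log₁₀(3.357) = 5.26 dB

5.26 dB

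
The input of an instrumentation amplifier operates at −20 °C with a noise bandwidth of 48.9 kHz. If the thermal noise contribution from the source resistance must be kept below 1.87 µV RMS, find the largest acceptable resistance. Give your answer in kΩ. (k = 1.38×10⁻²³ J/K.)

T = −20 °C + 273.15 = 253.15 K
Johnson–Nyquist: V_n = √(4kTRB) ⇒ R = V_n² / (4kTB)
4kTB = 4 × 1.38×10⁻²³ × 253.15 × 4.89×10⁴ = 6.83×10⁻¹⁶
R = (1.87×10⁻⁶)² / 6.83×10⁻¹⁶ = 5.12×10³ Ω = 5.12 kΩ

5.12 kΩ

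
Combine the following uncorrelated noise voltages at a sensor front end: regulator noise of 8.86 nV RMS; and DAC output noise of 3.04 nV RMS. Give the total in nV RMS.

Uncorrelated sources add in power (mean-square): V_tot = √(ΣV_i²)
V_tot = √[(8.86×10⁻⁹)² + (3.04×10⁻⁹)²] = 9.37×10⁻⁹ V = 9.37 nV

9.37 nV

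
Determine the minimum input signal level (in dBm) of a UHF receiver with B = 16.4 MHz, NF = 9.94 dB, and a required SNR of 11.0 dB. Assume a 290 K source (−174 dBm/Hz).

Sensitivity = −174 + 10 log₁₀(B) + NF + SNR_min
= −174 + 72.15 + 9.94 + 11.0
= −80.91 dBm → −80.9 dBm

−80.9 dBm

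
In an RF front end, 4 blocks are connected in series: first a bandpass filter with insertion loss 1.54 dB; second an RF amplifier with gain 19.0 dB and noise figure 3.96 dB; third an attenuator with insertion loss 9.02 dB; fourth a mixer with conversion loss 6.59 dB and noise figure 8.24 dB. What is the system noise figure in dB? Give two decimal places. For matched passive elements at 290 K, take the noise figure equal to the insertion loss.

Convert to linear (a loss of L dB is a gain of −L dB): F_i = 10^(NF_i/10), G_i = 10^(G_i,dB/10)
  Stage 1: F_1 = 10^(1.54/10) = 1.426, G_1 = 10^(−1.54/10) = 0.7015
  Stage 2: F_2 = 10^(3.96/10) = 2.489, G_2 = 10^(19.0/10) = 79.43
  Stage 3: F_3 = 10^(9.02/10) = 7.980, G_3 = 10^(−9.02/10) = 0.1253
  Stage 4: F_4 = 10^(8.24/10) = 6.668, G_4 = 10^(−6.59/10) = 0.2193
Friis cascade:
  F = 1.426 + (2.489 − 1)/0.7015 + (7.980 − 1)/55.72 + (6.668 − 1)/6.982 = 4.485
NF = 10 log₁₀(4.485) = 6.52 dB

6.52 dB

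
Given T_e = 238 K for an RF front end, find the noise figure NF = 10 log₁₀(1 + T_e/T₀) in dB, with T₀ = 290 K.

F = 1 + T_e/T₀ = 1 + 238/290 = 1.82069
NF = 10 log₁₀(1.82069) = 2.60 dB

2.60 dB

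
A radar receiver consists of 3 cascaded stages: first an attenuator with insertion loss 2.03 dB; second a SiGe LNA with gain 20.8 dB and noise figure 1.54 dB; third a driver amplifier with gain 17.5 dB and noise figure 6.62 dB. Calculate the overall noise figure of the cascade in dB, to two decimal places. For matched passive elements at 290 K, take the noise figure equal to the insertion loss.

3.66 dB

Convert to linear (a loss of L dB is a gain of −L dB): F_i = 10^(NF_i/10), G_i = 10^(G_i,dB/10)
  Stage 1: F_1 = 10^(2.03/10) = 1.596, G_1 = 10^(−2.03/10) = 0.6266
  Stage 2: F_2 = 10^(1.54/10) = 1.426, G_2 = 10^(20.8/10) = 120.2
  Stage 3: F_3 = 10^(6.62/10) = 4.592, G_3 = 10^(17.5/10) = 56.23
Friis cascade:
  F = 1.596 + (1.426 − 1)/0.6266 + (4.592 − 1)/75.34 = 2.323
NF = 10 log₁₀(2.323) = 3.66 dB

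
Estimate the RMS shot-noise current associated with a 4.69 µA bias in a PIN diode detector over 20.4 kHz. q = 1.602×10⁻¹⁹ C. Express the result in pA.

175 pA

I_n = √(2qI·B)
2qI·B = 2 × 1.602×10⁻¹⁹ × 4.69×10⁻⁶ × 2.04×10⁴ = 3.07×10⁻²⁰ A²
I_n = √(3.07×10⁻²⁰) = 1.75×10⁻¹⁰ A = 175 pA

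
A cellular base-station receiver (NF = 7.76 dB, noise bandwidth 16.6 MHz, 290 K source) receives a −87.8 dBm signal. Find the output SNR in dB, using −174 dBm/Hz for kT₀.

Noise floor: N = −174 + 10 log₁₀(B) + NF
10 log₁₀(1.66×10⁷) = 72.2 dB
N = −174 + 72.2 + 7.76 = −94.04 dBm
SNR = P_sig − N = −87.8 − (−94.04) = 6.24 dB → 6.2 dB

6.2 dB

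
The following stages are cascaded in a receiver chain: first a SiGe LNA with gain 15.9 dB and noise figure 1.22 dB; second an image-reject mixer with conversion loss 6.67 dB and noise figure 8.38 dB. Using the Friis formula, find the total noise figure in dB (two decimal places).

Convert to linear (a loss of L dB is a gain of −L dB): F_i = 10^(NF_i/10), G_i = 10^(G_i,dB/10)
  Stage 1: F_1 = 10^(1.22/10) = 1.324, G_1 = 10^(15.9/10) = 38.90
  Stage 2: F_2 = 10^(8.38/10) = 6.887, G_2 = 10^(−6.67/10) = 0.2153
Friis cascade:
  F = 1.324 + (6.887 − 1)/38.90 = 1.476
NF = 10 log₁₀(1.476) = 1.69 dB

1.69 dB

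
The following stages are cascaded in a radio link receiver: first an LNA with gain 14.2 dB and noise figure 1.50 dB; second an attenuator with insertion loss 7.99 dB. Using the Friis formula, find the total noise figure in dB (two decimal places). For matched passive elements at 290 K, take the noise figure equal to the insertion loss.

Convert to linear (a loss of L dB is a gain of −L dB): F_i = 10^(NF_i/10), G_i = 10^(G_i,dB/10)
  Stage 1: F_1 = 10^(1.50/10) = 1.413, G_1 = 10^(14.2/10) = 26.30
  Stage 2: F_2 = 10^(7.99/10) = 6.295, G_2 = 10^(−7.99/10) = 0.1589
Friis cascade:
  F = 1.413 + (6.295 − 1)/26.30 = 1.614
NF = 10 log₁₀(1.614) = 2.08 dB

2.08 dB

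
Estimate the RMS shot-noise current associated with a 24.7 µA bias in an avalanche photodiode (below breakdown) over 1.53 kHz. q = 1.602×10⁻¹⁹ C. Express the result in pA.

I_n = √(2qI·B)
2qI·B = 2 × 1.602×10⁻¹⁹ × 2.47×10⁻⁵ × 1.53×10³ = 1.21×10⁻²⁰ A²
I_n = √(1.21×10⁻²⁰) = 1.10×10⁻¹⁰ A = 110 pA

110 pA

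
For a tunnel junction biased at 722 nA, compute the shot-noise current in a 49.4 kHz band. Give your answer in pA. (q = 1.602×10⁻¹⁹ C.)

107 pA

I_n = √(2qI·B)
2qI·B = 2 × 1.602×10⁻¹⁹ × 7.22×10⁻⁷ × 4.94×10⁴ = 1.14×10⁻²⁰ A²
I_n = √(1.14×10⁻²⁰) = 1.07×10⁻¹⁰ A = 107 pA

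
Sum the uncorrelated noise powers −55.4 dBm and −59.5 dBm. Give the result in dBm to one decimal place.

−54.0 dBm

Convert to linear, add, convert back:
P₁ = 2.88×10⁻⁹ W, P₂ = 1.12×10⁻⁹ W
P_tot = 4.01×10⁻⁹ W → 10 log₁₀(P_tot / 10⁻³) = −54.0 dBm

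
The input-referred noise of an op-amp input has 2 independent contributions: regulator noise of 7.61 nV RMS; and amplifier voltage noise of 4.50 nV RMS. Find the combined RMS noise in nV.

Uncorrelated sources add in power (mean-square): V_tot = √(ΣV_i²)
V_tot = √[(7.61×10⁻⁹)² + (4.50×10⁻⁹)²] = 8.84×10⁻⁹ V = 8.84 nV

8.84 nV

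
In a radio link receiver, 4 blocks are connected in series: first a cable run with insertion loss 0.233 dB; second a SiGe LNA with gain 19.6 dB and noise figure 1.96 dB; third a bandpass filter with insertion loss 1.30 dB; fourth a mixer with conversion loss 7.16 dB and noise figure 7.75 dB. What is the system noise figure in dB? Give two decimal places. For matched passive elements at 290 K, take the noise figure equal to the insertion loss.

2.40 dB

Convert to linear (a loss of L dB is a gain of −L dB): F_i = 10^(NF_i/10), G_i = 10^(G_i,dB/10)
  Stage 1: F_1 = 10^(0.233/10) = 1.055, G_1 = 10^(−0.233/10) = 0.9478
  Stage 2: F_2 = 10^(1.96/10) = 1.570, G_2 = 10^(19.6/10) = 91.20
  Stage 3: F_3 = 10^(1.30/10) = 1.349, G_3 = 10^(−1.30/10) = 0.7413
  Stage 4: F_4 = 10^(7.75/10) = 5.957, G_4 = 10^(−7.16/10) = 0.1923
Friis cascade:
  F = 1.055 + (1.570 − 1)/0.9478 + (1.349 − 1)/86.44 + (5.957 − 1)/64.08 = 1.738
NF = 10 log₁₀(1.738) = 2.40 dB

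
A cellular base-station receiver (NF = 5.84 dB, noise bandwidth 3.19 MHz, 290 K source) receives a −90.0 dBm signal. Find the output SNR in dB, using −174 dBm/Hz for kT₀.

Noise floor: N = −174 + 10 log₁₀(B) + NF
10 log₁₀(3.19×10⁶) = 65.04 dB
N = −174 + 65.04 + 5.84 = −103.12 dBm
SNR = P_sig − N = −90.0 − (−103.12) = 13.12 dB → 13.1 dB

13.1 dB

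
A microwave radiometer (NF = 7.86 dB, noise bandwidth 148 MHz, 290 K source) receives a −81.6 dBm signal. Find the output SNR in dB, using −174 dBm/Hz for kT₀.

2.8 dB

Noise floor: N = −174 + 10 log₁₀(B) + NF
10 log₁₀(1.48×10⁸) = 81.7 dB
N = −174 + 81.7 + 7.86 = −84.44 dBm
SNR = P_sig − N = −81.6 − (−84.44) = 2.84 dB → 2.8 dB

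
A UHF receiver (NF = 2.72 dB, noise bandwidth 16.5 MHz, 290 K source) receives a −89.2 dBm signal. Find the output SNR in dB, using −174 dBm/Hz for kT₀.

Noise floor: N = −174 + 10 log₁₀(B) + NF
10 log₁₀(1.65×10⁷) = 72.17 dB
N = −174 + 72.17 + 2.72 = −99.11 dBm
SNR = P_sig − N = −89.2 − (−99.11) = 9.91 dB → 9.9 dB

9.9 dB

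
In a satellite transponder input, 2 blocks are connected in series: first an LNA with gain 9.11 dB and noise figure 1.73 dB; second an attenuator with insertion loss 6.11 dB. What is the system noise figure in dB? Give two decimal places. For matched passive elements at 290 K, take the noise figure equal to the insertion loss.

Convert to linear (a loss of L dB is a gain of −L dB): F_i = 10^(NF_i/10), G_i = 10^(G_i,dB/10)
  Stage 1: F_1 = 10^(1.73/10) = 1.489, G_1 = 10^(9.11/10) = 8.147
  Stage 2: F_2 = 10^(6.11/10) = 4.083, G_2 = 10^(−6.11/10) = 0.2449
Friis cascade:
  F = 1.489 + (4.083 − 1)/8.147 = 1.868
NF = 10 log₁₀(1.868) = 2.71 dB

2.71 dB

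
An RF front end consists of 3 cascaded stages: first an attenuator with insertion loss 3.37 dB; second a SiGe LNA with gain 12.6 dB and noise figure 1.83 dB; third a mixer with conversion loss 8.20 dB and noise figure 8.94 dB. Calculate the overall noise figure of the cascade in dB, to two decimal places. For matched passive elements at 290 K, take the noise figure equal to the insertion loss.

Convert to linear (a loss of L dB is a gain of −L dB): F_i = 10^(NF_i/10), G_i = 10^(G_i,dB/10)
  Stage 1: F_1 = 10^(3.37/10) = 2.173, G_1 = 10^(−3.37/10) = 0.4603
  Stage 2: F_2 = 10^(1.83/10) = 1.524, G_2 = 10^(12.6/10) = 18.20
  Stage 3: F_3 = 10^(8.94/10) = 7.834, G_3 = 10^(−8.20/10) = 0.1514
Friis cascade:
  F = 2.173 + (1.524 − 1)/0.4603 + (7.834 − 1)/8.375 = 4.127
NF = 10 log₁₀(4.127) = 6.16 dB

6.16 dB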